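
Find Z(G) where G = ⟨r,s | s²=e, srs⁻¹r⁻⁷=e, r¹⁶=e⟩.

An element z ∈ Z(G) iff z commutes with every generator.
For example r⁸ is central: (r⁸)·r = r⁹ = r·(r⁸); (r⁸)·s = r⁸s = s·(r⁸).
Whereas r ∉ Z(G) since r·s = rs ≠ r⁷s = s·r.
Checking each of the 32 elements this way gives Z(G) = {e, r⁸}, of order 2.

Answer: {e, r⁸}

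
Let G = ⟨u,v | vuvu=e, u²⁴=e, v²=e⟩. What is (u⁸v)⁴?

Compute successive powers of (u⁸v), reducing at each step:
  (u⁸v)²: (u⁸v) · u⁸ = v;   v · v = e
  (u⁸v)³: e · u⁸ = u⁸;   (u⁸) · v = u⁸v
  (u⁸v)⁴: (u⁸v) · u⁸ = v;   v · v = e

Answer: e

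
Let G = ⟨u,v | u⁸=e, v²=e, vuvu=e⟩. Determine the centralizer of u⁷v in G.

⟨u⁷v⟩ ⊆ C_G(u⁷v) since powers of u⁷v commute with u⁷v; so |C_G(u⁷v)| ≥ |⟨u⁷v⟩| = 2.
By orbit–stabilizer, |C_G(u⁷v)| = |G| / |conj. class of u⁷v| = 16 / 4 = 4.
The 4 elements commuting with u⁷v are {e, u⁴, u⁷v, u³v}.

Answer: {e, u⁴, u⁷v, u³v}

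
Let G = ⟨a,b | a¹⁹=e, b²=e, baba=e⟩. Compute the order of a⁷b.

Compute successive powers until reaching e:
  (a⁷b)¹ = a⁷b, (a⁷b)² = e.
The smallest positive k with (a⁷b)ᵏ = e is 2.

Answer: 2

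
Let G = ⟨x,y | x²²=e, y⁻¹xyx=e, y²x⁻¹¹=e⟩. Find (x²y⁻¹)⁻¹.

The order of (x²y⁻¹) is 4 (smallest k with (x²y⁻¹)ᵏ = e), so (x²y⁻¹)⁻¹ = (x²y⁻¹)³ = x²y.
Check: (x²y⁻¹) · (x²y) → (x²y⁻¹) · x² = y⁻¹;   (y⁻¹) · y = e, giving e as required.

Answer: x²y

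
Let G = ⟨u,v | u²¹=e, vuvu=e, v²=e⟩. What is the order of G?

Enumerate words in the generators, reducing via the relations: the distinct elements are
  {e, u, v, uv, u², u³, u⁴, u⁵, u⁶, u⁷, u⁸, u⁹, u²v, u²⁰, u³v, u¹², u¹³, u¹¹, u¹⁰, u¹⁴, u¹⁵, u¹⁶, u¹⁷, u¹⁸, u¹⁹, u⁴v, u⁵v, u⁶v, u⁷v, u⁸v, u⁹v, u²⁰v, u¹²v, u¹³v, u¹¹v, u¹⁰v, u¹⁴v, u¹⁵v, u¹⁶v, u¹⁷v, u¹⁸v, u¹⁹v}.
No further products give new elements, so |G| = 42.

Answer: 42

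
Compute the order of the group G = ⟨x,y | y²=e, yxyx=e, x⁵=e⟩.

Enumerate words in the generators, reducing via the relations: the distinct elements are
  {e, x, y, xy, x², x³, x⁴, x²y, x³y, x⁴y}.
No further products give new elements, so |G| = 10.

Answer: 10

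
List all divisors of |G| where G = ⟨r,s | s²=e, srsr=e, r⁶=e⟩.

|G| = 12 = 2² · 3. By Lagrange's theorem the order of any subgroup divides 12; the divisors of 12 are 1, 2, 3, 4, 6, 12.

Answer: 1, 2, 3, 4, 6, 12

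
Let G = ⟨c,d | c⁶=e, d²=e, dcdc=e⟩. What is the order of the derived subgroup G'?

G' = [G, G] is generated by all commutators. The generator-pair commutators are: [c, d] = c².
The subgroup they normally generate is {e, c², c⁴}, of order 3.
Check: |G/G'| = 12/3 = 4 is the order of the abelianisation.

Answer: 3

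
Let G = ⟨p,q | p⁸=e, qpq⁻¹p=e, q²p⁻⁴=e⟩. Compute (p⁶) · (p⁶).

Compute (p⁶) · (p⁶) by multiplying left to right and reducing via the relations at each step:
  (p⁶) · p⁶ = p⁴

Answer: p⁴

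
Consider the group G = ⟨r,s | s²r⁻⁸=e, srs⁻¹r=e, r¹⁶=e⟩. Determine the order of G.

Enumerate words in the generators, reducing via the relations: the distinct elements are
  {e, r, s, rs, r², r³, r⁴, r⁵, r⁶, r⁷, r⁸, r⁹, r²s, r³s, r¹², r¹³, r¹¹, r¹⁰, r¹⁴, r¹⁵, r⁴s, r⁵s, r⁶s, r⁷s, s⁻¹, rs⁻¹, r²s⁻¹, r³s⁻¹, r⁴s⁻¹, r⁵s⁻¹, r⁶s⁻¹, r⁷s⁻¹}.
No further products give new elements, so |G| = 32.

Answer: 32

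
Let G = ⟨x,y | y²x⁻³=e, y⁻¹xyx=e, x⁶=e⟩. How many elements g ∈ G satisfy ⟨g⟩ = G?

⟨g⟩ = G would require ord(g) = |G| = 12, but the maximum element order in G is 6 < 12. So G is not cyclic and no single element generates it: the count is 0.

Answer: 0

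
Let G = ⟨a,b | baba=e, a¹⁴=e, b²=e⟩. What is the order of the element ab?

Compute successive powers until reaching e:
  (ab)¹ = ab, (ab)² = e.
The smallest positive k with (ab)ᵏ = e is 2.

Answer: 2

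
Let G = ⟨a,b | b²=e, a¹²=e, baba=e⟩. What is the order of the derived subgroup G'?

G' = [G, G] is generated by all commutators. The generator-pair commutators are: [a, b] = a².
The subgroup they normally generate is {e, a², a⁴, a⁶, a⁸, a¹⁰}, of order 6.
Check: |G/G'| = 24/6 = 4 is the order of the abelianisation.

Answer: 6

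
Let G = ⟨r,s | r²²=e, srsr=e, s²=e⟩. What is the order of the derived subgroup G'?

G' = [G, G] is generated by all commutators. The generator-pair commutators are: [r, s] = r².
The subgroup they normally generate is {e, r², r⁴, r⁶, r⁸, r¹⁰, r¹², r¹⁴, r¹⁶, r¹⁸, r²⁰}, of order 11.
Check: |G/G'| = 44/11 = 4 is the order of the abelianisation.

Answer: 11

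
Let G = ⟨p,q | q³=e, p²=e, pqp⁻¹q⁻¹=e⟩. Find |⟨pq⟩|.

|⟨pq⟩| equals the order of pq. Compute successive powers until reaching e:
  (pq)¹ = pq, (pq)² = q², (pq)³ = p, (pq)⁴ = q, (pq)⁵ = pq², (pq)⁶ = e.
The smallest positive k with (pq)ᵏ = e is 6, so |⟨pq⟩| = 6.

Answer: 6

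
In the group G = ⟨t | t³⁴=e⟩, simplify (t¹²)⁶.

Compute successive powers of (t¹²), reducing at each step:
  (t¹²)²: (t¹²) · t¹² = t²⁴
  (t¹²)³: (t²⁴) · t¹² = t²
  (t¹²)⁴: (t²) · t¹² = t¹⁴
  (t¹²)⁵: (t¹⁴) · t¹² = t²⁶
  (t¹²)⁶: (t²⁶) · t¹² = t⁴

Answer: t⁴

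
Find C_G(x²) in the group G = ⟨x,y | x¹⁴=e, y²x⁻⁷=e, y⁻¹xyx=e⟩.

⟨x²⟩ ⊆ C_G(x²) since powers of x² commute with x²; so |C_G(x²)| ≥ |⟨x²⟩| = 7.
By orbit–stabilizer, |C_G(x²)| = |G| / |conj. class of x²| = 28 / 2 = 14.
The 14 elements commuting with x² are {e, x, x², x³, x⁴, x⁵, x⁶, x⁷, x⁸, x⁹, x¹⁰, x¹¹, x¹², x¹³}.

Answer: {e, x, x², x³, x⁴, x⁵, x⁶, x⁷, x⁸, x⁹, x¹⁰, x¹¹, x¹², x¹³}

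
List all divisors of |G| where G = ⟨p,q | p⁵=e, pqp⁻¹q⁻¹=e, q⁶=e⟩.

|G| = 30 = 2 · 3 · 5. By Lagrange's theorem the order of any subgroup divides 30; the divisors of 30 are 1, 2, 3, 5, 6, 10, 15, 30.

Answer: 1, 2, 3, 5, 6, 10, 15, 30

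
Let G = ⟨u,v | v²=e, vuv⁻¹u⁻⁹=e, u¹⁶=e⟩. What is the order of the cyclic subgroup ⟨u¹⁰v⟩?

|⟨u¹⁰v⟩| equals the order of u¹⁰v. Compute successive powers until reaching e:
  (u¹⁰v)¹ = u¹⁰v, (u¹⁰v)² = u⁴, (u¹⁰v)³ = u¹⁴v, (u¹⁰v)⁴ = u⁸, (u¹⁰v)⁵ = u²v, (u¹⁰v)⁶ = u¹², (u¹⁰v)⁷ = u⁶v, (u¹⁰v)⁸ = e.
The smallest positive k with (u¹⁰v)ᵏ = e is 8, so |⟨u¹⁰v⟩| = 8.

Answer: 8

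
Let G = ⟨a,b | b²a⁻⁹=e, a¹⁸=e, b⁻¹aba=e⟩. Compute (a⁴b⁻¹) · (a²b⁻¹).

Compute (a⁴b⁻¹) · (a²b⁻¹) by multiplying left to right and reducing via the relations at each step:
  (a⁴b⁻¹) · a² = a²b⁻¹
  (a²b⁻¹) · b⁻¹ = a¹¹

Answer: a¹¹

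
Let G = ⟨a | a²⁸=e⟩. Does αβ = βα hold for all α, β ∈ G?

G has a single generator, so G is cyclic and hence abelian.

Answer: Yes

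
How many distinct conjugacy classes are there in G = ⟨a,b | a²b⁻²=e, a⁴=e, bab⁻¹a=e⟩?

The conjugacy classes (representative and size) are:
  [e] (size 1), [a³] (size 2), [a²] (size 1), [b⁻¹] (size 2), [ab] (size 2).
Class equation: 1 + 2 + 1 + 2 + 2 = 8 = |G|. So G has 5 conjugacy classes.

Answer: 5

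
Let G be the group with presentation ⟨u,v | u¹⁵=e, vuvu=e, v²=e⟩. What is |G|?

Enumerate words in the generators, reducing via the relations: the distinct elements are
  {e, u, v, uv, u², u³, u⁴, u⁵, u⁶, u⁷, u⁸, u⁹, u²v, u³v, u¹², u¹³, u¹¹, u¹⁰, u¹⁴, u⁴v, u⁵v, u⁶v, u⁷v, u⁸v, u⁹v, u¹²v, u¹³v, u¹¹v, u¹⁰v, u¹⁴v}.
No further products give new elements, so |G| = 30.

Answer: 30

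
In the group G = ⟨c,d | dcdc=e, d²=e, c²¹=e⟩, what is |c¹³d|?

Compute successive powers until reaching e:
  (c¹³d)¹ = c¹³d, (c¹³d)² = e.
The smallest positive k with (c¹³d)ᵏ = e is 2.

Answer: 2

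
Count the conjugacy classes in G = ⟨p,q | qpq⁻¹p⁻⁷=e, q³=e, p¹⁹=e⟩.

The conjugacy classes (representative and size) are:
  [e] (size 1), [p¹¹] (size 3), [p¹⁴] (size 3), [p⁶] (size 3), [p¹⁷] (size 3), [p¹²] (size 3), [p¹⁰] (size 3), [p²q] (size 19), [p¹⁸q²] (size 19).
Class equation: 1 + 3 + 3 + 3 + 3 + 3 + 3 + 19 + 19 = 57 = |G|. So G has 9 conjugacy classes.

Answer: 9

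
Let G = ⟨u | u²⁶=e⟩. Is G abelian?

G has a single generator, so G is cyclic and hence abelian.

Answer: Yes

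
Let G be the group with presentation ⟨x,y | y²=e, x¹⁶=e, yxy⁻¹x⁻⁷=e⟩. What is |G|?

Enumerate words in the generators, reducing via the relations: the distinct elements are
  {e, x, y, xy, x², x³, x⁴, x⁵, x⁶, x⁷, x⁸, x⁹, x²y, x³y, x¹², x¹³, x¹¹, x¹⁰, x¹⁴, x¹⁵, x⁴y, x⁵y, x⁶y, x⁷y, x⁸y, x⁹y, x¹²y, x¹³y, x¹¹y, x¹⁰y, x¹⁴y, x¹⁵y}.
No further products give new elements, so |G| = 32.

Answer: 32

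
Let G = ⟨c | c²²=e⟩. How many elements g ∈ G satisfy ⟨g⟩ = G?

G is cyclic of order 22. An element generates G iff its order is 22, and a cyclic group of order 22 has exactly φ(22) = 10 such elements.

Answer: 10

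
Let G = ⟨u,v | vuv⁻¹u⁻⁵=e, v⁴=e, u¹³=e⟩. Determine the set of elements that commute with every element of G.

An element z ∈ Z(G) iff z commutes with every generator.
For example e is central: e·u = u = u·e; e·v = v = v·e.
Whereas u ∉ Z(G) since u·v = uv ≠ u⁵v = v·u.
Checking each of the 52 elements this way gives Z(G) = {e}, of order 1.

Answer: {e}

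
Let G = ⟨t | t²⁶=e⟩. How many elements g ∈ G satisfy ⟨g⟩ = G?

G is cyclic of order 26. An element generates G iff its order is 26, and a cyclic group of order 26 has exactly φ(26) = 12 such elements.

Answer: 12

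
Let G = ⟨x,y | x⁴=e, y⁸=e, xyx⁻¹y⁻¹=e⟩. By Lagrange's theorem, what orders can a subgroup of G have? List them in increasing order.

|G| = 32 = 2⁵. By Lagrange's theorem the order of any subgroup divides 32; the divisors of 32 are 1, 2, 4, 8, 16, 32.

Answer: 1, 2, 4, 8, 16, 32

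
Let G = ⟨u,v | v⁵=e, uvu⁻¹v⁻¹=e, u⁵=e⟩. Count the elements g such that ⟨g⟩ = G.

⟨g⟩ = G would require ord(g) = |G| = 25, but the maximum element order in G is 5 < 25. So G is not cyclic and no single element generates it: the count is 0.

Answer: 0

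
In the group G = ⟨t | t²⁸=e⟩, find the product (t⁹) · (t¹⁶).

Compute (t⁹) · (t¹⁶) by multiplying left to right and reducing via the relations at each step:
  (t⁹) · t¹⁶ = t²⁵

Answer: t²⁵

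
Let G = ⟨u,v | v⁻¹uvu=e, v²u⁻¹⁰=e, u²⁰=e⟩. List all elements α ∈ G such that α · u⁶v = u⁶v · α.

⟨u⁶v⟩ ⊆ C_G(u⁶v) since powers of u⁶v commute with u⁶v; so |C_G(u⁶v)| ≥ |⟨u⁶v⟩| = 4.
By orbit–stabilizer, |C_G(u⁶v)| = |G| / |conj. class of u⁶v| = 40 / 10 = 4.
The 4 elements commuting with u⁶v are {e, u¹⁰, u⁶v, u⁶v⁻¹}.

Answer: {e, u¹⁰, u⁶v, u⁶v⁻¹}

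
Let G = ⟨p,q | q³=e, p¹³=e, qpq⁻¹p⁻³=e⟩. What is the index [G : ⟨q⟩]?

First find ord(q) by computing successive powers:
  q¹ = q, q² = q², q³ = e.
So |⟨q⟩| = ord(q) = 3. With |G| = 39, by Lagrange [G : ⟨q⟩] = 39/3 = 13.

Answer: 13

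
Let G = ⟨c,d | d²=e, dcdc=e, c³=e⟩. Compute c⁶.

Compute successive powers of c, reducing at each step:
  c²: c · c = c²
  c³: (c²) · c = e
  c⁴: e · c = c
  c⁵: c · c = c²
  c⁶: (c²) · c = e

Answer: e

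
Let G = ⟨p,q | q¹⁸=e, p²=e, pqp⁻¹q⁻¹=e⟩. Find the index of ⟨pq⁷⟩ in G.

First find ord(pq⁷) by computing successive powers:
  (pq⁷)¹ = pq⁷, (pq⁷)² = q¹⁴, (pq⁷)³ = pq³, (pq⁷)⁴ = q¹⁰, (pq⁷)⁵ = pq¹⁷, (pq⁷)⁶ = q⁶, (pq⁷)⁷ = pq¹³, (pq⁷)⁸ = q², (pq⁷)⁹ = pq⁹, (pq⁷)¹⁰ = q¹⁶, (pq⁷)¹¹ = pq⁵, (pq⁷)¹² = q¹², (pq⁷)¹³ = pq, (pq⁷)¹⁴ = q⁸, (pq⁷)¹⁵ = pq¹⁵, (pq⁷)¹⁶ = q⁴, (pq⁷)¹⁷ = pq¹¹, (pq⁷)¹⁸ = e.
So |⟨pq⁷⟩| = ord(pq⁷) = 18. With |G| = 36, by Lagrange [G : ⟨pq⁷⟩] = 36/18 = 2.

Answer: 2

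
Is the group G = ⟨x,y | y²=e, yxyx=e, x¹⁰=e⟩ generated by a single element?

Every cyclic group is abelian. But x·y = xy while y·x = x⁹y, so x·y ≠ y·x and G is not abelian. Hence G is not cyclic.

Answer: No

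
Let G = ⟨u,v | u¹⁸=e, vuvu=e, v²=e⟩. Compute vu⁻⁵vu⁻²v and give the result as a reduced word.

Multiply left to right, reducing at each step:
  v · u⁻⁵ = u⁵v
  (u⁵v) · v = u⁵
  (u⁵) · u⁻² = u³
  (u³) · v = u³v

Answer: u³v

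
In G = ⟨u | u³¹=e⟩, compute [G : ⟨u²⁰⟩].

First find ord(u²⁰) by computing successive powers:
  (u²⁰)¹ = u²⁰, (u²⁰)² = u⁹, (u²⁰)³ = u²⁹, (u²⁰)⁴ = u¹⁸, (u²⁰)⁵ = u⁷, (u²⁰)⁶ = u²⁷, (u²⁰)⁷ = u¹⁶, (u²⁰)⁸ = u⁵, (u²⁰)⁹ = u²⁵, (u²⁰)¹⁰ = u¹⁴, (u²⁰)¹¹ = u³, (u²⁰)¹² = u²³, (u²⁰)¹³ = u¹², (u²⁰)¹⁴ = u, (u²⁰)¹⁵ = u²¹, (u²⁰)¹⁶ = u¹⁰, (u²⁰)¹⁷ = u³⁰, (u²⁰)¹⁸ = u¹⁹, (u²⁰)¹⁹ = u⁸, (u²⁰)²⁰ = u²⁸, (u²⁰)²¹ = u¹⁷, (u²⁰)²² = u⁶, (u²⁰)²³ = u²⁶, (u²⁰)²⁴ = u¹⁵, (u²⁰)²⁵ = u⁴, (u²⁰)²⁶ = u²⁴, (u²⁰)²⁷ = u¹³, (u²⁰)²⁸ = u², (u²⁰)²⁹ = u²², (u²⁰)³⁰ = u¹¹, (u²⁰)³¹ = e.
So |⟨u²⁰⟩| = ord(u²⁰) = 31. With |G| = 31, by Lagrange [G : ⟨u²⁰⟩] = 31/31 = 1.

Answer: 1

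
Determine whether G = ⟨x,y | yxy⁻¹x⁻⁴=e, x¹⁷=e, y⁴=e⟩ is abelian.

x·y = xy but y·x = x⁴y, so x·y ≠ y·x and G is not abelian.

Answer: No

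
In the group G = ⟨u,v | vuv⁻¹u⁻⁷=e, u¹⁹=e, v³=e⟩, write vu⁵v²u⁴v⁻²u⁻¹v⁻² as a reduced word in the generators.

Multiply left to right, reducing at each step:
  v · u⁵ = u¹⁶v
  (u¹⁶v) · v² = u¹⁶
  (u¹⁶) · u⁴ = u
  u · v⁻² = uv
  (uv) · u⁻¹ = u¹³v
  (u¹³v) · v⁻² = u¹³v²

Answer: u¹³v²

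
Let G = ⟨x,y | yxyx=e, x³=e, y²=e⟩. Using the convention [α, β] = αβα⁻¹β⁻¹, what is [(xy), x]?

[(xy), x] = (xy)·x·(xy)⁻¹·x⁻¹.
  (xy) · x = y
  y · (xy) = x²
  (x²) · (x²) = x

Answer: x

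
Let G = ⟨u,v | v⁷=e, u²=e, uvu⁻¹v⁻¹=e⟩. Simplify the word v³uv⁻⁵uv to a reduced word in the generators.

Multiply left to right, reducing at each step:
  (v³) · u = uv³
  (uv³) · v⁻⁵ = uv⁵
  (uv⁵) · u = v⁵
  (v⁵) · v = v⁶

Answer: v⁶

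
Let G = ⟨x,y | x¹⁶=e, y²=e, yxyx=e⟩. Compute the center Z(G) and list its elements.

An element z ∈ Z(G) iff z commutes with every generator.
For example x⁸ is central: (x⁸)·x = x⁹ = x·(x⁸); (x⁸)·y = x⁸y = y·(x⁸).
Whereas x ∉ Z(G) since x·y = xy ≠ x¹⁵y = y·x.
Checking each of the 32 elements this way gives Z(G) = {e, x⁸}, of order 2.

Answer: {e, x⁸}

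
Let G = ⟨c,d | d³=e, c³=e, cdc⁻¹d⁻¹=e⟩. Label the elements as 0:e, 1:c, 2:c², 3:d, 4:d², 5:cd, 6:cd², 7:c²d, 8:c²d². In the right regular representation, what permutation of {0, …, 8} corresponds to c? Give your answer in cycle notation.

(0 1 2)(3 5 7)(4 6 8)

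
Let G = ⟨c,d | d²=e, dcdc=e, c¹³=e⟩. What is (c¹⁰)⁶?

Compute successive powers of (c¹⁰), reducing at each step:
  (c¹⁰)²: (c¹⁰) · c¹⁰ = c⁷
  (c¹⁰)³: (c⁷) · c¹⁰ = c⁴
  (c¹⁰)⁴: (c⁴) · c¹⁰ = c
  (c¹⁰)⁵: c · c¹⁰ = c¹¹
  (c¹⁰)⁶: (c¹¹) · c¹⁰ = c⁸

Answer: c⁸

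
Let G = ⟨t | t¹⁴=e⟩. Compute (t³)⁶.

Compute successive powers of (t³), reducing at each step:
  (t³)²: (t³) · t³ = t⁶
  (t³)³: (t⁶) · t³ = t⁹
  (t³)⁴: (t⁹) · t³ = t¹²
  (t³)⁵: (t¹²) · t³ = t
  (t³)⁶: t · t³ = t⁴

Answer: t⁴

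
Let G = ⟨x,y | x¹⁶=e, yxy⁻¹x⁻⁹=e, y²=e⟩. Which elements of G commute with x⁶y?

⟨x⁶y⟩ ⊆ C_G(x⁶y) since powers of x⁶y commute with x⁶y; so |C_G(x⁶y)| ≥ |⟨x⁶y⟩| = 8.
By orbit–stabilizer, |C_G(x⁶y)| = |G| / |conj. class of x⁶y| = 32 / 2 = 16.
The 16 elements commuting with x⁶y are {e, x², x⁴, x⁶, x⁸, x¹⁰, x¹², x¹⁴, y, x¹⁰y, x²y, x¹²y, x⁴y, x¹⁴y, x⁶y, x⁸y}.

Answer: {e, x², x⁴, x⁶, x⁸, x¹⁰, x¹², x¹⁴, y, x¹⁰y, x²y, x¹²y, x⁴y, x¹⁴y, x⁶y, x⁸y}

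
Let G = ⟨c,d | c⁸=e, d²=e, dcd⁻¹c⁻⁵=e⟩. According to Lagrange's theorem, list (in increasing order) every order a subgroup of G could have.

|G| = 16 = 2⁴. By Lagrange's theorem the order of any subgroup divides 16; the divisors of 16 are 1, 2, 4, 8, 16.

Answer: 1, 2, 4, 8, 16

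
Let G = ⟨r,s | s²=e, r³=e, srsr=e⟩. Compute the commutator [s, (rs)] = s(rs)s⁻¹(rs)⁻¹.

[s, (rs)] = s·(rs)·s⁻¹·(rs)⁻¹.
  s · (rs) = r²
  (r²) · s = r²s
  (r²s) · (rs) = r

Answer: r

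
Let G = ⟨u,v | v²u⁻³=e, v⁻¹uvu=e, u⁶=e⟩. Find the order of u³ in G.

Compute successive powers until reaching e:
  (u³)¹ = u³, (u³)² = e.
The smallest positive k with (u³)ᵏ = e is 2.

Answer: 2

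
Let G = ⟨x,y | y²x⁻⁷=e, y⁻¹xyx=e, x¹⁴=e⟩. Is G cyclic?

Every cyclic group is abelian. But x·y = xy while y·x = x⁶y⁻¹, so x·y ≠ y·x and G is not abelian. Hence G is not cyclic.

Answer: No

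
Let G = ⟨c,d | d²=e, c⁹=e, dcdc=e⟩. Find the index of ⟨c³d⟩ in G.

First find ord(c³d) by computing successive powers:
  (c³d)¹ = c³d, (c³d)² = e.
So |⟨c³d⟩| = ord(c³d) = 2. With |G| = 18, by Lagrange [G : ⟨c³d⟩] = 18/2 = 9.

Answer: 9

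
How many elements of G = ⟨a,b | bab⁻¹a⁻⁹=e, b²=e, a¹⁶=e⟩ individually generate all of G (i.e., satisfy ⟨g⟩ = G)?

⟨g⟩ = G would require ord(g) = |G| = 32, but the maximum element order in G is 16 < 32. So G is not cyclic and no single element generates it: the count is 0.

Answer: 0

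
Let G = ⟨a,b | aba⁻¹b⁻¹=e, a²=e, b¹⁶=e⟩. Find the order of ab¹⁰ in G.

Compute successive powers until reaching e:
  (ab¹⁰)¹ = ab¹⁰, (ab¹⁰)² = b⁴, (ab¹⁰)³ = ab¹⁴, (ab¹⁰)⁴ = b⁸, (ab¹⁰)⁵ = ab², (ab¹⁰)⁶ = b¹², (ab¹⁰)⁷ = ab⁶, (ab¹⁰)⁸ = e.
The smallest positive k with (ab¹⁰)ᵏ = e is 8.

Answer: 8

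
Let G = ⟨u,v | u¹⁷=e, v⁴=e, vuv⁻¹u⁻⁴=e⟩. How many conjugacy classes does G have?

The conjugacy classes (representative and size) are:
  [e] (size 1), [u⁴] (size 4), [u²] (size 4), [u⁵] (size 4), [u¹¹] (size 4), [u⁷v] (size 17), [u³v²] (size 17), [u⁹v³] (size 17).
Class equation: 1 + 4 + 4 + 4 + 4 + 17 + 17 + 17 = 68 = |G|. So G has 8 conjugacy classes.

Answer: 8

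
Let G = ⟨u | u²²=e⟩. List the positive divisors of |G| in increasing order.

|G| = 22 = 2 · 11. By Lagrange's theorem the order of any subgroup divides 22; the divisors of 22 are 1, 2, 11, 22.

Answer: 1, 2, 11, 22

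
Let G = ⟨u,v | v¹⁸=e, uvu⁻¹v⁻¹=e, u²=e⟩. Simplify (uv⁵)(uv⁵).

Compute (uv⁵) · (uv⁵) by multiplying left to right and reducing via the relations at each step:
  (uv⁵) · u = v⁵
  (v⁵) · v⁵ = v¹⁰

Answer: v¹⁰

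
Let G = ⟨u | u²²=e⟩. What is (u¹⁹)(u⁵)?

Compute (u¹⁹) · (u⁵) by multiplying left to right and reducing via the relations at each step:
  (u¹⁹) · u⁵ = u²

Answer: u²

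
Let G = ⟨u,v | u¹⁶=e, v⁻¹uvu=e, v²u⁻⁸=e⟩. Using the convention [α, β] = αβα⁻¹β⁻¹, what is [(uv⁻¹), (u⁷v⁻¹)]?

[(uv⁻¹), (u⁷v⁻¹)] = (uv⁻¹)·(u⁷v⁻¹)·(uv⁻¹)⁻¹·(u⁷v⁻¹)⁻¹.
  (uv⁻¹) · (u⁷v⁻¹) = u²
  (u²) · (uv) = u³v
  (u³v) · (u⁷v) = u⁴

Answer: u⁴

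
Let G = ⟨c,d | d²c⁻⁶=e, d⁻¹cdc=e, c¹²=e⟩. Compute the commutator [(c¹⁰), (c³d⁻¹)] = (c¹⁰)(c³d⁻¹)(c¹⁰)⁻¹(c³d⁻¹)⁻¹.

[(c¹⁰), (c³d⁻¹)] = (c¹⁰)·(c³d⁻¹)·(c¹⁰)⁻¹·(c³d⁻¹)⁻¹.
  (c¹⁰) · (c³d⁻¹) = cd⁻¹
  (cd⁻¹) · (c²) = c⁵d
  (c⁵d) · (c³d) = c⁸

Answer: c⁸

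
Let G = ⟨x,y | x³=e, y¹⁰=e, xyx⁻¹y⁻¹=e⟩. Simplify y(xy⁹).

Compute y · (xy⁹) by multiplying left to right and reducing via the relations at each step:
  y · x = xy
  (xy) · y⁹ = x

Answer: x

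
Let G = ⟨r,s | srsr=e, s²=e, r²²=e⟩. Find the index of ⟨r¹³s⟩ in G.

First find ord(r¹³s) by computing successive powers:
  (r¹³s)¹ = r¹³s, (r¹³s)² = e.
So |⟨r¹³s⟩| = ord(r¹³s) = 2. With |G| = 44, by Lagrange [G : ⟨r¹³s⟩] = 44/2 = 22.

Answer: 22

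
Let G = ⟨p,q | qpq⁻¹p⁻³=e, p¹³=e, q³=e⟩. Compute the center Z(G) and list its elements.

An element z ∈ Z(G) iff z commutes with every generator.
For example e is central: e·p = p = p·e; e·q = q = q·e.
Whereas p ∉ Z(G) since p·q = pq ≠ p³q = q·p.
Checking each of the 39 elements this way gives Z(G) = {e}, of order 1.

Answer: {e}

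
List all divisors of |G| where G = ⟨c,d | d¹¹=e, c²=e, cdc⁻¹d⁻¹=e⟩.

|G| = 22 = 2 · 11. By Lagrange's theorem the order of any subgroup divides 22; the divisors of 22 are 1, 2, 11, 22.

Answer: 1, 2, 11, 22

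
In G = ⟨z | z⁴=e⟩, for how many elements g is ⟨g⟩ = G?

G is cyclic of order 4. An element generates G iff its order is 4, and a cyclic group of order 4 has exactly φ(4) = 2 such elements.

Answer: 2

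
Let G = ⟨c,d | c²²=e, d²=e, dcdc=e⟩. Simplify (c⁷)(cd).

Compute (c⁷) · (cd) by multiplying left to right and reducing via the relations at each step:
  (c⁷) · c = c⁸
  (c⁸) · d = c⁸d

Answer: c⁸d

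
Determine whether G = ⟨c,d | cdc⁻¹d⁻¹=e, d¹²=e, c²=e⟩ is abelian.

Each pair of generators commutes: c·d = cd = d·c. Since the generators pairwise commute, every element of G commutes with every other, so G is abelian.

Answer: Yes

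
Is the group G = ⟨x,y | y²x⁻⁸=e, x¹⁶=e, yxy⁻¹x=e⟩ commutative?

x·y = xy but y·x = x⁷y⁻¹, so x·y ≠ y·x and G is not abelian.

Answer: No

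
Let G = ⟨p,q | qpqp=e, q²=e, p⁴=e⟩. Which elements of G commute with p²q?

⟨p²q⟩ ⊆ C_G(p²q) since powers of p²q commute with p²q; so |C_G(p²q)| ≥ |⟨p²q⟩| = 2.
By orbit–stabilizer, |C_G(p²q)| = |G| / |conj. class of p²q| = 8 / 2 = 4.
The 4 elements commuting with p²q are {e, p², q, p²q}.

Answer: {e, p², q, p²q}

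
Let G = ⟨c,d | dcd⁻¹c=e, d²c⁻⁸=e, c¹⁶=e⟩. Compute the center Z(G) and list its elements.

An element z ∈ Z(G) iff z commutes with every generator.
For example c⁸ is central: (c⁸)·c = c⁹ = c·(c⁸); (c⁸)·d = d⁻¹ = d·(c⁸).
Whereas c ∉ Z(G) since c·d = cd ≠ c⁷d⁻¹ = d·c.
Checking each of the 32 elements this way gives Z(G) = {e, c⁸}, of order 2.

Answer: {e, c⁸}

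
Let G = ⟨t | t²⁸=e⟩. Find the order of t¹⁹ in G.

Compute successive powers until reaching e:
  (t¹⁹)¹ = t¹⁹, (t¹⁹)² = t¹⁰, (t¹⁹)³ = t, (t¹⁹)⁴ = t²⁰, (t¹⁹)⁵ = t¹¹, (t¹⁹)⁶ = t², (t¹⁹)⁷ = t²¹, (t¹⁹)⁸ = t¹², (t¹⁹)⁹ = t³, (t¹⁹)¹⁰ = t²², (t¹⁹)¹¹ = t¹³, (t¹⁹)¹² = t⁴, (t¹⁹)¹³ = t²³, (t¹⁹)¹⁴ = t¹⁴, (t¹⁹)¹⁵ = t⁵, (t¹⁹)¹⁶ = t²⁴, (t¹⁹)¹⁷ = t¹⁵, (t¹⁹)¹⁸ = t⁶, (t¹⁹)¹⁹ = t²⁵, (t¹⁹)²⁰ = t¹⁶, (t¹⁹)²¹ = t⁷, (t¹⁹)²² = t²⁶, (t¹⁹)²³ = t¹⁷, (t¹⁹)²⁴ = t⁸, (t¹⁹)²⁵ = t²⁷, (t¹⁹)²⁶ = t¹⁸, (t¹⁹)²⁷ = t⁹, (t¹⁹)²⁸ = e.
The smallest positive k with (t¹⁹)ᵏ = e is 28.

Answer: 28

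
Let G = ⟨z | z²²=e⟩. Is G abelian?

G has a single generator, so G is cyclic and hence abelian.

Answer: Yes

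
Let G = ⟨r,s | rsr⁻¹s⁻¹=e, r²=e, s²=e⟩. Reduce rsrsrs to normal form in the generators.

Multiply left to right, reducing at each step:
  r · s = rs
  (rs) · r = s
  s · s = e
  e · r = r
  r · s = rs

Answer: rs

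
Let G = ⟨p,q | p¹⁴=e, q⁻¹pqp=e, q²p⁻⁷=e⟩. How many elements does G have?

Enumerate words in the generators, reducing via the relations: the distinct elements are
  {e, p, q, pq, p², p³, p⁴, p⁵, p⁶, p⁷, p⁸, p⁹, p²q, p³q, p¹², p¹³, p¹¹, p¹⁰, p⁴q, p⁵q, p⁶q, q⁻¹, pq⁻¹, p²q⁻¹, p³q⁻¹, p⁴q⁻¹, p⁵q⁻¹, p⁶q⁻¹}.
No further products give new elements, so |G| = 28.

Answer: 28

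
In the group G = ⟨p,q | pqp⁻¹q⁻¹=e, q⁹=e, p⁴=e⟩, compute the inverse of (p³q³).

The order of (p³q³) is 12 (smallest k with (p³q³)ᵏ = e), so (p³q³)⁻¹ = (p³q³)¹¹ = pq⁶.
Check: (p³q³) · (pq⁶) → (p³q³) · p = q³;   (q³) · q⁶ = e, giving e as required.

Answer: pq⁶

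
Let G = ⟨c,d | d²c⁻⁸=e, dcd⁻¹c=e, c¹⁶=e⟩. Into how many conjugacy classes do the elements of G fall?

The conjugacy classes (representative and size) are:
  [e] (size 1), [c] (size 2), [c¹⁴] (size 2), [c¹³] (size 2), [c¹²] (size 2), [c⁵] (size 2), [c¹⁰] (size 2), [c⁷] (size 2), [c⁸] (size 1), [d⁻¹] (size 8), [c⁷d⁻¹] (size 8).
Class equation: 1 + 2 + 2 + 2 + 2 + 2 + 2 + 2 + 1 + 8 + 8 = 32 = |G|. So G has 11 conjugacy classes.

Answer: 11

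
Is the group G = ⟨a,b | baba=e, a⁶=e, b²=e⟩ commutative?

a·b = ab but b·a = a⁵b, so a·b ≠ b·a and G is not abelian.

Answer: No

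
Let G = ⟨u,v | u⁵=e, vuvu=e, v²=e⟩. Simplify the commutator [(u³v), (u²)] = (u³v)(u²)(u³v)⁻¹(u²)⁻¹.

[(u³v), (u²)] = (u³v)·(u²)·(u³v)⁻¹·(u²)⁻¹.
  (u³v) · (u²) = uv
  (uv) · (u³v) = u³
  (u³) · (u³) = u

Answer: u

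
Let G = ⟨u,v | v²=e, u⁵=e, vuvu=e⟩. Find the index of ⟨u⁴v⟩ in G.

First find ord(u⁴v) by computing successive powers:
  (u⁴v)¹ = u⁴v, (u⁴v)² = e.
So |⟨u⁴v⟩| = ord(u⁴v) = 2. With |G| = 10, by Lagrange [G : ⟨u⁴v⟩] = 10/2 = 5.

Answer: 5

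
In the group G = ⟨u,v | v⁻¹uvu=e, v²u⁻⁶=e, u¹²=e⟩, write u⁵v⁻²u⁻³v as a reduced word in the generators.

Multiply left to right, reducing at each step:
  (u⁵) · v⁻² = u¹¹
  (u¹¹) · u⁻³ = u⁸
  (u⁸) · v = u²v⁻¹

Answer: u²v⁻¹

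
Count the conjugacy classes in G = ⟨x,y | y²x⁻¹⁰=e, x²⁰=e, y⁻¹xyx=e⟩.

The conjugacy classes (representative and size) are:
  [e] (size 1), [x] (size 2), [x²] (size 2), [x³] (size 2), [x⁴] (size 2), [x⁵] (size 2), [x¹⁴] (size 2), [x⁷] (size 2), [x⁸] (size 2), [x¹¹] (size 2), [x¹⁰] (size 1), [x²y⁻¹] (size 10), [x⁹y] (size 10).
Class equation: 1 + 2 + 2 + 2 + 2 + 2 + 2 + 2 + 2 + 2 + 1 + 10 + 10 = 40 = |G|. So G has 13 conjugacy classes.

Answer: 13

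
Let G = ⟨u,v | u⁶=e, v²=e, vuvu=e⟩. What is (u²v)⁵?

Compute successive powers of (u²v), reducing at each step:
  (u²v)²: (u²v) · u² = v;   v · v = e
  (u²v)³: e · u² = u²;   (u²) · v = u²v
  (u²v)⁴: (u²v) · u² = v;   v · v = e
  (u²v)⁵: e · u² = u²;   (u²) · v = u²v

Answer: u²v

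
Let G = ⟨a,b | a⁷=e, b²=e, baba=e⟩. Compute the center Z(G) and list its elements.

An element z ∈ Z(G) iff z commutes with every generator.
For example e is central: e·a = a = a·e; e·b = b = b·e.
Whereas a ∉ Z(G) since a·b = ab ≠ a⁶b = b·a.
Checking each of the 14 elements this way gives Z(G) = {e}, of order 1.

Answer: {e}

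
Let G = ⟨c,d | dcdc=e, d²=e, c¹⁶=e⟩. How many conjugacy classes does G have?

The conjugacy classes (representative and size) are:
  [e] (size 1), [c¹⁵] (size 2), [c²] (size 2), [c³] (size 2), [c¹²] (size 2), [c⁵] (size 2), [c⁶] (size 2), [c⁷] (size 2), [c⁸] (size 1), [c²d] (size 8), [c¹⁵d] (size 8).
Class equation: 1 + 2 + 2 + 2 + 2 + 2 + 2 + 2 + 1 + 8 + 8 = 32 = |G|. So G has 11 conjugacy classes.

Answer: 11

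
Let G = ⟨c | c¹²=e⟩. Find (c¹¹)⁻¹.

The order of (c¹¹) is 12 (smallest k with (c¹¹)ᵏ = e), so (c¹¹)⁻¹ = (c¹¹)¹¹ = c.
Check: (c¹¹) · c → (c¹¹) · c = e, giving e as required.

Answer: c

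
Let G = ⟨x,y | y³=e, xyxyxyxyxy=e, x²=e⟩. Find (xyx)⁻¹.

The order of (xyx) is 3 (smallest k with (xyx)ᵏ = e), so (xyx)⁻¹ = (xyx)² = xy²x.
Check: (xyx) · (xy²x) → (xyx) · x = xy;   (xy) · y² = x;   x · x = e, giving e as required.

Answer: xy²x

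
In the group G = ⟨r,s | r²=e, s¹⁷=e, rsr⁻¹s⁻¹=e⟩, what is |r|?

Compute successive powers until reaching e:
  r¹ = r, r² = e.
The smallest positive k with rᵏ = e is 2.

Answer: 2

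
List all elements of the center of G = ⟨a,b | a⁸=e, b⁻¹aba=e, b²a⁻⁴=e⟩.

An element z ∈ Z(G) iff z commutes with every generator.
For example a⁴ is central: (a⁴)·a = a⁵ = a·(a⁴); (a⁴)·b = b⁻¹ = b·(a⁴).
Whereas a ∉ Z(G) since a·b = ab ≠ a³b⁻¹ = b·a.
Checking each of the 16 elements this way gives Z(G) = {e, a⁴}, of order 2.

Answer: {e, a⁴}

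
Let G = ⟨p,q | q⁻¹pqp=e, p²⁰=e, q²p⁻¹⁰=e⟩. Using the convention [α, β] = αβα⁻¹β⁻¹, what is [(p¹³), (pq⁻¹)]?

[(p¹³), (pq⁻¹)] = (p¹³)·(pq⁻¹)·(p¹³)⁻¹·(pq⁻¹)⁻¹.
  (p¹³) · (pq⁻¹) = p⁴q
  (p⁴q) · (p⁷) = p⁷q⁻¹
  (p⁷q⁻¹) · (pq) = p⁶

Answer: p⁶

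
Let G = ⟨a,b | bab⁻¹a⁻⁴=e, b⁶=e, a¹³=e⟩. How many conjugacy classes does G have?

The conjugacy classes (representative and size) are:
  [e] (size 1), [a⁴] (size 6), [a¹¹] (size 6), [a⁷b] (size 13), [a⁸b²] (size 13), [a¹²b³] (size 13), [a⁵b⁴] (size 13), [a¹¹b⁵] (size 13).
Class equation: 1 + 6 + 6 + 13 + 13 + 13 + 13 + 13 = 78 = |G|. So G has 8 conjugacy classes.

Answer: 8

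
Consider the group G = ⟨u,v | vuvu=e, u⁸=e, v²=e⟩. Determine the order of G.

Enumerate words in the generators, reducing via the relations: the distinct elements are
  {e, u, v, uv, u², u³, u⁴, u⁵, u⁶, u⁷, u²v, u³v, u⁴v, u⁵v, u⁶v, u⁷v}.
No further products give new elements, so |G| = 16.

Answer: 16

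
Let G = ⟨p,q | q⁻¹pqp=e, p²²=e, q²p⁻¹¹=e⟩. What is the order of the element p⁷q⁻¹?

Compute successive powers until reaching e:
  (p⁷q⁻¹)¹ = p⁷q⁻¹, (p⁷q⁻¹)² = p¹¹, (p⁷q⁻¹)³ = p⁷q, (p⁷q⁻¹)⁴ = e.
The smallest positive k with (p⁷q⁻¹)ᵏ = e is 4.

Answer: 4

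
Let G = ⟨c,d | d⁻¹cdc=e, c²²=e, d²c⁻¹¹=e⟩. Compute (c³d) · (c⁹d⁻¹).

Compute (c³d) · (c⁹d⁻¹) by multiplying left to right and reducing via the relations at each step:
  (c³d) · c⁹ = c⁵d⁻¹
  (c⁵d⁻¹) · d⁻¹ = c¹⁶

Answer: c¹⁶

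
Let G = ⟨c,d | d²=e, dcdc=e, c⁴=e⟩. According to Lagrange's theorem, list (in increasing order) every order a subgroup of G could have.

|G| = 8 = 2³. By Lagrange's theorem the order of any subgroup divides 8; the divisors of 8 are 1, 2, 4, 8.

Answer: 1, 2, 4, 8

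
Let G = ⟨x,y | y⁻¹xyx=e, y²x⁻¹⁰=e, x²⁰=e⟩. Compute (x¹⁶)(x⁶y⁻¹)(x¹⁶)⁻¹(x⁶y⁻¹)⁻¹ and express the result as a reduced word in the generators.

[(x¹⁶), (x⁶y⁻¹)] = (x¹⁶)·(x⁶y⁻¹)·(x¹⁶)⁻¹·(x⁶y⁻¹)⁻¹.
  (x¹⁶) · (x⁶y⁻¹) = x²y⁻¹
  (x²y⁻¹) · (x⁴) = x⁸y
  (x⁸y) · (x⁶y) = x¹²

Answer: x¹²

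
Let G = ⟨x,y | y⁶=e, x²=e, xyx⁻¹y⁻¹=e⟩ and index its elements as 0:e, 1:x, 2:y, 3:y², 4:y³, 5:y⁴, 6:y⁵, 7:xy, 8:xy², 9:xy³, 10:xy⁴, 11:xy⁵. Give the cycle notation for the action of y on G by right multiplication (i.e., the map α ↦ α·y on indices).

(0 2 3 4 5 6)(1 7 8 9 10 11)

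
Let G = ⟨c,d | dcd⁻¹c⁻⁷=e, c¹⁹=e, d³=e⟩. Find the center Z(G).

An element z ∈ Z(G) iff z commutes with every generator.
For example e is central: e·c = c = c·e; e·d = d = d·e.
Whereas c ∉ Z(G) since c·d = cd ≠ c⁷d = d·c.
Checking each of the 57 elements this way gives Z(G) = {e}, of order 1.

Answer: {e}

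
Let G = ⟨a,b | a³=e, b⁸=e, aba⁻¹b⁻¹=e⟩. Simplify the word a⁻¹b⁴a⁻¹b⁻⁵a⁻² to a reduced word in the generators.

Multiply left to right, reducing at each step:
  (a²) · b⁴ = a²b⁴
  (a²b⁴) · a⁻¹ = ab⁴
  (ab⁴) · b⁻⁵ = ab⁷
  (ab⁷) · a⁻² = a²b⁷

Answer: a²b⁷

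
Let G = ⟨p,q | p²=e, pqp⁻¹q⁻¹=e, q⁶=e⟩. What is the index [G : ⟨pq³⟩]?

First find ord(pq³) by computing successive powers:
  (pq³)¹ = pq³, (pq³)² = e.
So |⟨pq³⟩| = ord(pq³) = 2. With |G| = 12, by Lagrange [G : ⟨pq³⟩] = 12/2 = 6.

Answer: 6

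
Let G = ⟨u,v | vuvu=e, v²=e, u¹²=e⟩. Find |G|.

Enumerate words in the generators, reducing via the relations: the distinct elements are
  {e, u, v, uv, u², u³, u⁴, u⁵, u⁶, u⁷, u⁸, u⁹, u²v, u³v, u¹¹, u¹⁰, u⁴v, u⁵v, u⁶v, u⁷v, u⁸v, u⁹v, u¹¹v, u¹⁰v}.
No further products give new elements, so |G| = 24.

Answer: 24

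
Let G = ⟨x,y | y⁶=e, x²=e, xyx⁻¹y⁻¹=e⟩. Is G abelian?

Each pair of generators commutes: x·y = xy = y·x. Since the generators pairwise commute, every element of G commutes with every other, so G is abelian.

Answer: Yes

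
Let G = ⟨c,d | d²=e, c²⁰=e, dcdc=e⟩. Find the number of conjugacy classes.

The conjugacy classes (representative and size) are:
  [e] (size 1), [c] (size 2), [c¹⁸] (size 2), [c³] (size 2), [c⁴] (size 2), [c¹⁵] (size 2), [c¹⁴] (size 2), [c⁷] (size 2), [c¹²] (size 2), [c¹¹] (size 2), [c¹⁰] (size 1), [c¹⁸d] (size 10), [c⁵d] (size 10).
Class equation: 1 + 2 + 2 + 2 + 2 + 2 + 2 + 2 + 2 + 2 + 1 + 10 + 10 = 40 = |G|. So G has 13 conjugacy classes.

Answer: 13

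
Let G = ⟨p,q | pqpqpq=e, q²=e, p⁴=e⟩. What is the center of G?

An element z ∈ Z(G) iff z commutes with every generator.
For example e is central: e·p = p = p·e; e·q = q = q·e.
Whereas p ∉ Z(G) since p·q = pq ≠ qp = q·p.
Checking each of the 24 elements this way gives Z(G) = {e}, of order 1.

Answer: {e}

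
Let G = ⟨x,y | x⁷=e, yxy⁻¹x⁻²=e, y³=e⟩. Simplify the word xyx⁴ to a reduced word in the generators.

Multiply left to right, reducing at each step:
  x · y = xy
  (xy) · x⁴ = x²y

Answer: x²y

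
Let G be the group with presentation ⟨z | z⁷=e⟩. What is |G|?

G is generated by a single element, so G is cyclic. The relator gives z⁷ = e and no smaller power is forced to be e, so the 7 powers {e, z, z², z³, z⁴, z⁵, z⁶} are distinct. Hence |G| = 7.

Answer: 7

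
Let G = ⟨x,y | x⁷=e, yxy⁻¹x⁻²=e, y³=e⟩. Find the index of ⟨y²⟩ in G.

First find ord(y²) by computing successive powers:
  (y²)¹ = y², (y²)² = y, (y²)³ = e.
So |⟨y²⟩| = ord(y²) = 3. With |G| = 21, by Lagrange [G : ⟨y²⟩] = 21/3 = 7.

Answer: 7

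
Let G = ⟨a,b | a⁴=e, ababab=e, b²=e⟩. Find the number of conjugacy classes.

The conjugacy classes (representative and size) are:
  [e] (size 1), [a³] (size 6), [a²ba²b] (size 3), [aba³] (size 6), [ba³] (size 8).
Class equation: 1 + 6 + 3 + 6 + 8 = 24 = |G|. So G has 5 conjugacy classes.

Answer: 5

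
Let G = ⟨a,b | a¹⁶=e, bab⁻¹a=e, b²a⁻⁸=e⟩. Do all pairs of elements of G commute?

a·b = ab but b·a = a⁷b⁻¹, so a·b ≠ b·a and G is not abelian.

Answer: No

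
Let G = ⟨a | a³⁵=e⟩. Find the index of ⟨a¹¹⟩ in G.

First find ord(a¹¹) by computing successive powers:
  (a¹¹)¹ = a¹¹, (a¹¹)² = a²², (a¹¹)³ = a³³, (a¹¹)⁴ = a⁹, (a¹¹)⁵ = a²⁰, (a¹¹)⁶ = a³¹, (a¹¹)⁷ = a⁷, (a¹¹)⁸ = a¹⁸, (a¹¹)⁹ = a²⁹, (a¹¹)¹⁰ = a⁵, (a¹¹)¹¹ = a¹⁶, (a¹¹)¹² = a²⁷, (a¹¹)¹³ = a³, (a¹¹)¹⁴ = a¹⁴, (a¹¹)¹⁵ = a²⁵, (a¹¹)¹⁶ = a, (a¹¹)¹⁷ = a¹², (a¹¹)¹⁸ = a²³, (a¹¹)¹⁹ = a³⁴, (a¹¹)²⁰ = a¹⁰, (a¹¹)²¹ = a²¹, (a¹¹)²² = a³², (a¹¹)²³ = a⁸, (a¹¹)²⁴ = a¹⁹, (a¹¹)²⁵ = a³⁰, (a¹¹)²⁶ = a⁶, (a¹¹)²⁷ = a¹⁷, (a¹¹)²⁸ = a²⁸, (a¹¹)²⁹ = a⁴, (a¹¹)³⁰ = a¹⁵, (a¹¹)³¹ = a²⁶, (a¹¹)³² = a², (a¹¹)³³ = a¹³, (a¹¹)³⁴ = a²⁴, (a¹¹)³⁵ = e.
So |⟨a¹¹⟩| = ord(a¹¹) = 35. With |G| = 35, by Lagrange [G : ⟨a¹¹⟩] = 35/35 = 1.

Answer: 1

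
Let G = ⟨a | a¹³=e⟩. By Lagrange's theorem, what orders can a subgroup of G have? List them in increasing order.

|G| = 13 = 13. By Lagrange's theorem the order of any subgroup divides 13; the divisors of 13 are 1, 13.

Answer: 1, 13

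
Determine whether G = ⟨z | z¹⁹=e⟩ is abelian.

G has a single generator, so G is cyclic and hence abelian.

Answer: Yes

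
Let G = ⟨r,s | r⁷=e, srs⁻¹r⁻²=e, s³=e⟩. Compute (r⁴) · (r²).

Compute (r⁴) · (r²) by multiplying left to right and reducing via the relations at each step:
  (r⁴) · r² = r⁶

Answer: r⁶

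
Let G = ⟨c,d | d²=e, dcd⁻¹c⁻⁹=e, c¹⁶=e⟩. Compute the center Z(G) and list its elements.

An element z ∈ Z(G) iff z commutes with every generator.
For example c² is central: (c²)·c = c³ = c·(c²); (c²)·d = c²d = d·(c²).
Whereas c ∉ Z(G) since c·d = cd ≠ c⁹d = d·c.
Checking each of the 32 elements this way gives Z(G) = {e, c², c⁴, c⁶, c⁸, c¹⁰, c¹², c¹⁴}, of order 8.

Answer: {e, c², c⁴, c⁶, c⁸, c¹⁰, c¹², c¹⁴}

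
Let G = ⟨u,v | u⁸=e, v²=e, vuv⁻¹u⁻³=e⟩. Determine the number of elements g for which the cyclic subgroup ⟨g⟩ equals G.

⟨g⟩ = G would require ord(g) = |G| = 16, but the maximum element order in G is 8 < 16. So G is not cyclic and no single element generates it: the count is 0.

Answer: 0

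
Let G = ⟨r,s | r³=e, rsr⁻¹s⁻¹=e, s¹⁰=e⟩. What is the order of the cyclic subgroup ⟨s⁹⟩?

|⟨s⁹⟩| equals the order of s⁹. Compute successive powers until reaching e:
  (s⁹)¹ = s⁹, (s⁹)² = s⁸, (s⁹)³ = s⁷, (s⁹)⁴ = s⁶, (s⁹)⁵ = s⁵, (s⁹)⁶ = s⁴, (s⁹)⁷ = s³, (s⁹)⁸ = s², (s⁹)⁹ = s, (s⁹)¹⁰ = e.
The smallest positive k with (s⁹)ᵏ = e is 10, so |⟨s⁹⟩| = 10.

Answer: 10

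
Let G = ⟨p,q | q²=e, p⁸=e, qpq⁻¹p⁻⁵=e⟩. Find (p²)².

Compute successive powers of (p²), reducing at each step:
  (p²)²: (p²) · p² = p⁴

Answer: p⁴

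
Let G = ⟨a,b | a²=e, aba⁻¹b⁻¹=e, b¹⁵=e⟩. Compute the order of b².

Compute successive powers until reaching e:
  (b²)¹ = b², (b²)² = b⁴, (b²)³ = b⁶, (b²)⁴ = b⁸, (b²)⁵ = b¹⁰, (b²)⁶ = b¹², (b²)⁷ = b¹⁴, (b²)⁸ = b, (b²)⁹ = b³, (b²)¹⁰ = b⁵, (b²)¹¹ = b⁷, (b²)¹² = b⁹, (b²)¹³ = b¹¹, (b²)¹⁴ = b¹³, (b²)¹⁵ = e.
The smallest positive k with (b²)ᵏ = e is 15.

Answer: 15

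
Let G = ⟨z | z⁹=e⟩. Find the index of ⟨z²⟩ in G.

First find ord(z²) by computing successive powers:
  (z²)¹ = z², (z²)² = z⁴, (z²)³ = z⁶, (z²)⁴ = z⁸, (z²)⁵ = z, (z²)⁶ = z³, (z²)⁷ = z⁵, (z²)⁸ = z⁷, (z²)⁹ = e.
So |⟨z²⟩| = ord(z²) = 9. With |G| = 9, by Lagrange [G : ⟨z²⟩] = 9/9 = 1.

Answer: 1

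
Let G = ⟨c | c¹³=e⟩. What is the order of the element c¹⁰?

Compute successive powers until reaching e:
  (c¹⁰)¹ = c¹⁰, (c¹⁰)² = c⁷, (c¹⁰)³ = c⁴, (c¹⁰)⁴ = c, (c¹⁰)⁵ = c¹¹, (c¹⁰)⁶ = c⁸, (c¹⁰)⁷ = c⁵, (c¹⁰)⁸ = c², (c¹⁰)⁹ = c¹², (c¹⁰)¹⁰ = c⁹, (c¹⁰)¹¹ = c⁶, (c¹⁰)¹² = c³, (c¹⁰)¹³ = e.
The smallest positive k with (c¹⁰)ᵏ = e is 13.

Answer: 13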